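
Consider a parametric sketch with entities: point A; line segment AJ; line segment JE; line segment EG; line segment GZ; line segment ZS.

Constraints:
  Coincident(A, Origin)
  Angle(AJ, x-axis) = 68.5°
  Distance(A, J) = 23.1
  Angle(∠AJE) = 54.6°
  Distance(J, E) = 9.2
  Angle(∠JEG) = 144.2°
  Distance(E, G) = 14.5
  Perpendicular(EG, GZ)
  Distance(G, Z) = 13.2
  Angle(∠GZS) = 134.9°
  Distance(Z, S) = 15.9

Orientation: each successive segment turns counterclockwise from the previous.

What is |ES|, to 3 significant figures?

24.6

A is at the origin; AJ runs at 68.5° with length 23.1, so J = (8.47, 21.5). ∠AJE = 54.6° gives JE at -166° from the x-axis; with |JE| = 9.2, E = (-0.464, 19.3). ∠JEG = 144.2° gives EG at -130° from the x-axis; with |EG| = 14.5, G = (-9.84, 8.22). EG is perpendicular to GZ, so GZ runs at -40.3°; with |GZ| = 13.2, Z = (0.224, -0.314). ∠GZS = 134.9° gives ZS at 4.80° from the x-axis; with |ZS| = 15.9, S = (16.1, 1.02). Then |ES| = |S − E| = 24.6.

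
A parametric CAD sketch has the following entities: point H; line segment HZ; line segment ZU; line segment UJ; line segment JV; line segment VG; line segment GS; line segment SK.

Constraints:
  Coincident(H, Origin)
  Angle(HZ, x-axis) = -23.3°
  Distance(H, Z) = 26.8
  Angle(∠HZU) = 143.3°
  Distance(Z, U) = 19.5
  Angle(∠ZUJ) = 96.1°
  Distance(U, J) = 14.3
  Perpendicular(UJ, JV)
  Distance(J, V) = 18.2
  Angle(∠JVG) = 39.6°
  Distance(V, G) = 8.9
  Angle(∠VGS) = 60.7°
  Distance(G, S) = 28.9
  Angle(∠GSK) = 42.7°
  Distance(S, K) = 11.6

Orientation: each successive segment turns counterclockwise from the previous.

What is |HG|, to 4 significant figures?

31.25

H is at the origin; HZ runs at -23.3° with length 26.8, so Z = (24.61, -10.60). ∠HZU = 143.3° gives ZU at 13.40° from the x-axis; with |ZU| = 19.5, U = (43.58, -6.082). ∠ZUJ = 96.1° gives UJ at 97.30° from the x-axis; with |UJ| = 14.3, J = (41.77, 8.103). UJ is perpendicular to JV, so JV runs at -172.7°; with |JV| = 18.2, V = (23.71, 5.790). ∠JVG = 39.6° gives VG at -32.30° from the x-axis; with |VG| = 8.9, G = (31.24, 1.034). Then |HG| = |G − H| = 31.25.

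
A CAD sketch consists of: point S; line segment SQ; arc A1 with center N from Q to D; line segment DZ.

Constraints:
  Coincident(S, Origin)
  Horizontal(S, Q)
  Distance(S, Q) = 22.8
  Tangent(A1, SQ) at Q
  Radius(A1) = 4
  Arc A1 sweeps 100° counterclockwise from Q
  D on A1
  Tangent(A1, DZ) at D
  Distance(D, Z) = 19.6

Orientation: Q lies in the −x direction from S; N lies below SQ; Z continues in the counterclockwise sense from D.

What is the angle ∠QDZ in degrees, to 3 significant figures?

130°

On A1, Q sits at bearing 90° from N; a 100° counterclockwise sweep puts D at bearing 190°, so D = N + 4.0·(cos 190°, sin 190°) = (-26.7, -4.69). Tangency of A1 to DZ means the radius ND is perpendicular to DZ, so DZ runs along (−sin 190°, cos 190°); with |DZ| = 19.6, Z = (-23.3, -24.0). Then cos ∠QDZ = DQ·DZ / (|DQ||DZ|), giving 130°.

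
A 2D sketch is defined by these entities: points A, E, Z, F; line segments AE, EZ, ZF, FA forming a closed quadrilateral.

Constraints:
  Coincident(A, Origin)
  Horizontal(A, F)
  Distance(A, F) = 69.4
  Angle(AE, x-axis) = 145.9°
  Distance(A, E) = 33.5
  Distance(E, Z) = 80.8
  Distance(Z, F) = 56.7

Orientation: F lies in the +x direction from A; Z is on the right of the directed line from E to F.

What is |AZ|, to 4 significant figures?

48.50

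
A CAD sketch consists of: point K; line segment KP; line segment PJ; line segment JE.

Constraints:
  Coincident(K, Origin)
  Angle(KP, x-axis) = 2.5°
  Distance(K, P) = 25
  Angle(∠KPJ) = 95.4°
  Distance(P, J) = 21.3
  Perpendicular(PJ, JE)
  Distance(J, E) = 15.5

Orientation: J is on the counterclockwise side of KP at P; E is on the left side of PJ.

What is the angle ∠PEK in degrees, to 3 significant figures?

57.7°

K is at the origin; KP runs at 2.5° with length 25.0, so P = 25.0·(cos 2.5°, sin 2.5°) = (25.0, 1.09). ∠KPJ = 95.4°, so PJ runs at 2.5° + (180° − 95.4°) = 87.1° from the x-axis; with |PJ| = 21.3, J = P + 21.3·(cos 87.1°, sin 87.1°) = (26.1, 22.4). The perpendicularity gives JE at right angles to PJ; with |JE| = 15.5 on the left of PJ, E = J + 15.5·(-0.999, 0.0506) = (10.6, 23.1). Then cos ∠PEK = EP·EK / (|EP||EK|), giving 57.7°.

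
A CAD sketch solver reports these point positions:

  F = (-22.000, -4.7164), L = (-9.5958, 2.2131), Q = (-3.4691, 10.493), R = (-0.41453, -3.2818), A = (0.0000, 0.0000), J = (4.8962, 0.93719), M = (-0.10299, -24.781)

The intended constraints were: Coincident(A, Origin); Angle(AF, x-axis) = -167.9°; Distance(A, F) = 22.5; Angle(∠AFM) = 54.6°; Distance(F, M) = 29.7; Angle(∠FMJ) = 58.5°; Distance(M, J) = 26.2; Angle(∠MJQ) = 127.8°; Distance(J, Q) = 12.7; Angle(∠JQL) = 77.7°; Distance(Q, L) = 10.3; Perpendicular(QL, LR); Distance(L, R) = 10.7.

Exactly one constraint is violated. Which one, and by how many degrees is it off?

Perpendicular(QL, LR) — off by 5.60°.

A = (0.00, 0.00) ✓; AF at -167.9° ✓; |AF| = 22.50 ✓; ∠AFM = 54.60° ✓; |FM| = 29.70 ✓; ∠FMJ = 58.50° ✓; |MJ| = 26.20 ✓; ∠MJQ = 127.8° ✓; |JQ| = 12.70 ✓; ∠JQL = 77.70° ✓; |QL| = 10.30 ✓; ∠(QL, LR) = 95.60° ✗; |LR| = 10.70 ✓.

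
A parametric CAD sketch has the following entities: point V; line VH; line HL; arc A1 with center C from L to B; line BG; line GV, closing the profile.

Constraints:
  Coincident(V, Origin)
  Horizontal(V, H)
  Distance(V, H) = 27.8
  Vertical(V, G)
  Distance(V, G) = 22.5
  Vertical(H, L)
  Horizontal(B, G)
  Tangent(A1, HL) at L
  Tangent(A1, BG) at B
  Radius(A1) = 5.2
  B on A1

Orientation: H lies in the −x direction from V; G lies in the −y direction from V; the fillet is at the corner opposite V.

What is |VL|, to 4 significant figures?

32.74

The virtual corner opposite V is at (-27.80, -22.50). The tangent condition forces CL to be normal to HL and A1 meets BG tangentially, so CB is at right angles to BG, with radius 5.2, so the center C sits 5.2 in from both sides at C = (-22.60, -17.30). That places the tangent points at L = (-27.80, -17.30) on HL and B = (-22.60, -22.50) on BG. Then |VL| = |L − V| = 32.74.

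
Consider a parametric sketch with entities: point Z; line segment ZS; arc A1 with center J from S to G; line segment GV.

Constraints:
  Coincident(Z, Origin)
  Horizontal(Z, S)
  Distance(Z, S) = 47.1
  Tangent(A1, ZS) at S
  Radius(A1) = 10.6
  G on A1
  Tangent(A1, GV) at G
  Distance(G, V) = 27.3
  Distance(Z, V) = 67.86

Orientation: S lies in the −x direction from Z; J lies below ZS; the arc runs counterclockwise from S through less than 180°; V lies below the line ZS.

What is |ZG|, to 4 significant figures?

58.77

Z is at the origin; ZS is horizontal with |ZS| = 47.1 and S on the −x side, so S = (-47.10, 0.000). The tangent condition forces JS to be normal to ZS, so J = S + (0, -10.6) = (-47.10, -10.60). Since JG ⟂ GV (tangency), |JV| = √(10.6² + 27.3²) = 29.29 regardless of where G sits on A1. So V lies on both circle(Z, 67.86) and circle(J, 29.29); the below-ZS intersection is V = (-55.85, -38.55). G is the foot of the tangent from V: G = (-57.68, -11.31).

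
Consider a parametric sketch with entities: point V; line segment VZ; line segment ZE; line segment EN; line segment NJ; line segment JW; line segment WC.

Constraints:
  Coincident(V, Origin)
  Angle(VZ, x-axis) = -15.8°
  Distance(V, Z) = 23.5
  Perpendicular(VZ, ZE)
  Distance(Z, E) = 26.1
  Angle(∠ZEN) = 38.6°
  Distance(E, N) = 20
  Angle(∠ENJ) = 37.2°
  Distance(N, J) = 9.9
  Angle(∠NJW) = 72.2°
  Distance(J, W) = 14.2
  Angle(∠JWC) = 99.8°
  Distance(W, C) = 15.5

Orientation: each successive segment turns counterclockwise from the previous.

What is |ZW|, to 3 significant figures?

27.0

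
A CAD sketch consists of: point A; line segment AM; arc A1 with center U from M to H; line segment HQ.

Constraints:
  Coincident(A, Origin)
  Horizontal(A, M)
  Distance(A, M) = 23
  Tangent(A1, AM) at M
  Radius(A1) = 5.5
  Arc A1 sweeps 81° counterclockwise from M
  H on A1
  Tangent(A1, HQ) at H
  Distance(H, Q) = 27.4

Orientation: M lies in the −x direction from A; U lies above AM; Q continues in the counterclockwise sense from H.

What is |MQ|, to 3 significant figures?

33.2

On A1, M sits at bearing -90° from U; an 81° counterclockwise sweep puts H at bearing -9°, so H = U + 5.5·(cos -9°, sin -9°) = (-17.6, 4.64). A1 meets HQ tangentially, so UH is at right angles to HQ, so HQ runs along (−sin -9°, cos -9°); with |HQ| = 27.4, Q = (-13.3, 31.7). Then |MQ| = |Q − M| = 33.2.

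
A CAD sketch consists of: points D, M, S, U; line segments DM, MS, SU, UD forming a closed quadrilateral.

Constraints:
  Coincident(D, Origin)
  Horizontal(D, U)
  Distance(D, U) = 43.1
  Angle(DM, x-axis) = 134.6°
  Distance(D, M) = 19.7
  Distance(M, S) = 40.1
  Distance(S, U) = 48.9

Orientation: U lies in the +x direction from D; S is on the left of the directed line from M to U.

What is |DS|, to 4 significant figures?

43.80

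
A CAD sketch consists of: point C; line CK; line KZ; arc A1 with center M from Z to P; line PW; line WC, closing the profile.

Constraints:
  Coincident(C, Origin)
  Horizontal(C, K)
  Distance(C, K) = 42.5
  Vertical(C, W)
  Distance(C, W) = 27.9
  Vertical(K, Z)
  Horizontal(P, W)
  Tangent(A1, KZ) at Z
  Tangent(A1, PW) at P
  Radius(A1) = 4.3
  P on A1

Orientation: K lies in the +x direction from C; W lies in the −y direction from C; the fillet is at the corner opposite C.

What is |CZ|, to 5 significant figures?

48.613

The virtual corner opposite C is at (42.500, -27.900). The tangent condition forces MZ to be normal to KZ and since A1 is tangent to PW there, MP ⟂ PW, with radius 4.3, so the center M sits 4.3 in from both sides at M = (38.200, -23.600). That places the tangent points at Z = (42.500, -23.600) on KZ and P = (38.200, -27.900) on PW. Then |CZ| = |Z − C| = 48.613.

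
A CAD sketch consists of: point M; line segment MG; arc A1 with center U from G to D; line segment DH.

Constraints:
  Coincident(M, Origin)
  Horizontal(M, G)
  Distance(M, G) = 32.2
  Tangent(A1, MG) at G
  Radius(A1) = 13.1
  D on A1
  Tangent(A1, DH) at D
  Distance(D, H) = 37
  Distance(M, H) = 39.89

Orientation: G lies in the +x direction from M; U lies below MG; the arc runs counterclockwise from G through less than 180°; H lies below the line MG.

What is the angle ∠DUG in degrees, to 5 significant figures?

62.253°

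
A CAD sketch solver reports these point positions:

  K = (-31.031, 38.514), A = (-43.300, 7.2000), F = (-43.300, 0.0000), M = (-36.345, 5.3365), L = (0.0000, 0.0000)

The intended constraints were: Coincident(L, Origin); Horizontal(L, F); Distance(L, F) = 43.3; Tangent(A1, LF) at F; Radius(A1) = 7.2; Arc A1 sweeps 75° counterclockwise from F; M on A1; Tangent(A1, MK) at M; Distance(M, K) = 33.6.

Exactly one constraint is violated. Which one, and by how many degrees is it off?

Tangent(A1, MK) at M — off by 5.90°.

L = (0.00, 0.00) ✓; L.y = 0.00, F.y = 0.00 ✓; |LF| = 43.30 ✓; ∠(AF, FL) = 90.00° ✓; |AF| = 7.200 ✓; bearing(A→M) − bearing(A→F) = 75.00° ✓; |AM| = 7.200 ✓; ∠(AM, MK) = 84.10° ✗; |MK| = 33.60 ✓.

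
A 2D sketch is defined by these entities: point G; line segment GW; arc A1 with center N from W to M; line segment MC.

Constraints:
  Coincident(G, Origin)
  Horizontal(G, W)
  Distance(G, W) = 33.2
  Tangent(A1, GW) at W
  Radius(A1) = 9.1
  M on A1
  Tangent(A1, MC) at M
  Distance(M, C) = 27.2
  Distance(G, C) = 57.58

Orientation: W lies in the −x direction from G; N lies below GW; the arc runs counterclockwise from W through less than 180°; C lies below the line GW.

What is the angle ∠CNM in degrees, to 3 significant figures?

71.5°

Checks: G = (0.00, 0.00) ✓; |NM| = 9.100 ✓; ∠(NM, MC) = 90.00° ✓; |MC| = 27.20 ✓; |GC| = 57.58 ✓.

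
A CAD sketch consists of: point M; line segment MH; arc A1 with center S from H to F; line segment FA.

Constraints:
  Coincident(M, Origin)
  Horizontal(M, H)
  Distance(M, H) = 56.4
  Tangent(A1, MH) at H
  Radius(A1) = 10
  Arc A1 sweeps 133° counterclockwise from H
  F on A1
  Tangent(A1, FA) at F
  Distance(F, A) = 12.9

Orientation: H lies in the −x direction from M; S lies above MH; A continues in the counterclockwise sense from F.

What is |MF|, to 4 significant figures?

51.89

M is at the origin; M and H share the same y with |MH| = 56.4 and H on the −x side, so H = (-56.40, 0.000). Tangency of A1 to MH means the radius SH is perpendicular to MH, so S = H + (0, 10) = (-56.40, 10.00). On A1, H sits at bearing -90° from S; a 133° counterclockwise sweep puts F at bearing 43°, so F = S + 10.0·(cos 43°, sin 43°) = (-49.09, 16.82). Then |MF| = |F − M| = 51.89.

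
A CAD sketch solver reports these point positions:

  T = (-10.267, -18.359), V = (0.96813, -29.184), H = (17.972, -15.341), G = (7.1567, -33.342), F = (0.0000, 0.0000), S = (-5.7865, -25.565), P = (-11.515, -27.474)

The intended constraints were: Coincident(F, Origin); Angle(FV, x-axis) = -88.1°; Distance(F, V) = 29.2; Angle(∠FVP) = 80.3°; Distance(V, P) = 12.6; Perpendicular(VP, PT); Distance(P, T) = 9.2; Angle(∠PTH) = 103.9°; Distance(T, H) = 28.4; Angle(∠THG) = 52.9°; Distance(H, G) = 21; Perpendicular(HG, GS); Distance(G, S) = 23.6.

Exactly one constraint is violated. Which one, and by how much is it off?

Distance(G, S) = 23.6 — off by 8.50.

F = (0.00, 0.00) ✓; FV at -88.10° ✓; |FV| = 29.20 ✓; ∠FVP = 80.30° ✓; |VP| = 12.60 ✓; ∠(VP, PT) = 90.00° ✓; |PT| = 9.200 ✓; ∠PTH = 103.9° ✓; |TH| = 28.40 ✓; ∠THG = 52.90° ✓; |HG| = 21.00 ✓; ∠(HG, GS) = 90.00° ✓; |GS| = 15.10 ✗.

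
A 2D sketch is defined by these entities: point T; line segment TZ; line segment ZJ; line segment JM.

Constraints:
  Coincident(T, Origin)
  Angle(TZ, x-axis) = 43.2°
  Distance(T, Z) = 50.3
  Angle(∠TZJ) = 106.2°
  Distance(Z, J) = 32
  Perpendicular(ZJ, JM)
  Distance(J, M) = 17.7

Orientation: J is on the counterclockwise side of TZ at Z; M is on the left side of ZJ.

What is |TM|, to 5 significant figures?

55.277

T is at the origin; TZ runs at 43.2° with length 50.3, so Z = 50.3·(cos 43.2°, sin 43.2°) = (36.667, 34.433). ∠TZJ = 106.2°, so ZJ runs at 43.2° + (180° − 106.2°) = 117.00° from the x-axis; with |ZJ| = 32.0, J = Z + 32.0·(cos 117.00°, sin 117.00°) = (22.139, 62.945). The perpendicularity gives JM at right angles to ZJ; with |JM| = 17.7 on the left of ZJ, M = J + 17.7·(-0.89101, -0.45399) = (6.3686, 54.909). Then |TM| = |M − T| = 55.277.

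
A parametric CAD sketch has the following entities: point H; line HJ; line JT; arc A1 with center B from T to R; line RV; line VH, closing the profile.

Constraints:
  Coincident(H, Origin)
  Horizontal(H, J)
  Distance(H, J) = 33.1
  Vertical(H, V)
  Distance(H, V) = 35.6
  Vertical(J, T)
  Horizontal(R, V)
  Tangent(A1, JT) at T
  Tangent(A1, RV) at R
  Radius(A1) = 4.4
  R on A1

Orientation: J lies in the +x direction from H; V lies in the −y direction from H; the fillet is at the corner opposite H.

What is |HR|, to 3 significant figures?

45.7

The virtual corner opposite H is at (33.1, -35.6). Tangency of A1 to JT means the radius BT is perpendicular to JT and since A1 is tangent to RV there, BR ⟂ RV, with radius 4.4, so the center B sits 4.4 in from both sides at B = (28.7, -31.2). That places the tangent points at T = (33.1, -31.2) on JT and R = (28.7, -35.6) on RV. Then |HR| = |R − H| = 45.7.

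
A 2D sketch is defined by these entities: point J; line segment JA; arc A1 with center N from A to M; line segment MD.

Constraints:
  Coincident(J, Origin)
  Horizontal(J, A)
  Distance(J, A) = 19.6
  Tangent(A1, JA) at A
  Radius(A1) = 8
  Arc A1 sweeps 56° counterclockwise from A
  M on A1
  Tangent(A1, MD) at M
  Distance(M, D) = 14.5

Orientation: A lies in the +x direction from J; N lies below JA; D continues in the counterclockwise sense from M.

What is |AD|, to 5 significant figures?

21.425

On A1, A sits at bearing 90° from N; a 56° counterclockwise sweep puts M at bearing 146°, so M = N + 8.0·(cos 146°, sin 146°) = (12.968, -3.5265). The tangent condition forces NM to be normal to MD, so MD runs along (−sin 146°, cos 146°); with |MD| = 14.5, D = (4.8594, -15.548). Then |AD| = |D − A| = 21.425.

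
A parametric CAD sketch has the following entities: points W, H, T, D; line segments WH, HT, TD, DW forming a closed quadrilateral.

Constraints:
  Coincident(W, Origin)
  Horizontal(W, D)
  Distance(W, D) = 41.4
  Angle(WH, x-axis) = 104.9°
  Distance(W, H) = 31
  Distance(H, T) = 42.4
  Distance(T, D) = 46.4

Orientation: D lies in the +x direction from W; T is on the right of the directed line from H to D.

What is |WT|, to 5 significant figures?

12.649

W is at the origin; W and D share the same y with |WD| = 41.4 and D in +x, so D = (41.4, 0). WH runs at 104.9° with |WH| = 31.0, so H = (-7.9711, 29.958). T is determined by |HT| = 42.4 and |TD| = 46.4 together: it lies at the intersection of circle(H, 42.4) and circle(D, 46.4). With |HD| = 57.749, the foot of the radical line on HD is 25.799 from H and the perpendicular offset is √(42.4² − 25.799²) = 33.648. Taking the right-of-HD solution: T = (-3.3696, -12.192).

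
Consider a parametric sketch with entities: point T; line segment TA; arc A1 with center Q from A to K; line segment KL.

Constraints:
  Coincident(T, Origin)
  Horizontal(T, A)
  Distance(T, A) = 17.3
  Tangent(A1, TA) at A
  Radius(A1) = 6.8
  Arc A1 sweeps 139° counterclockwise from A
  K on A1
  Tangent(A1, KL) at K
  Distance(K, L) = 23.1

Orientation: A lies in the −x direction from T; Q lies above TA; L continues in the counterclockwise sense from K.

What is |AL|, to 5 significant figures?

30.033

T is at the origin; T and A share the same y with |TA| = 17.3 and A on the −x side, so A = (-17.300, 0.0000). Since A1 is tangent to TA there, QA ⟂ TA, so Q = A + (0, 6.8) = (-17.300, 6.8000). On A1, A sits at bearing -90° from Q; a 139° counterclockwise sweep puts K at bearing 49°, so K = Q + 6.8·(cos 49°, sin 49°) = (-12.839, 11.932). A1 meets KL tangentially, so QK is at right angles to KL, so KL runs along (−sin 49°, cos 49°); with |KL| = 23.1, L = (-30.273, 27.087). Then |AL| = |L − A| = 30.033.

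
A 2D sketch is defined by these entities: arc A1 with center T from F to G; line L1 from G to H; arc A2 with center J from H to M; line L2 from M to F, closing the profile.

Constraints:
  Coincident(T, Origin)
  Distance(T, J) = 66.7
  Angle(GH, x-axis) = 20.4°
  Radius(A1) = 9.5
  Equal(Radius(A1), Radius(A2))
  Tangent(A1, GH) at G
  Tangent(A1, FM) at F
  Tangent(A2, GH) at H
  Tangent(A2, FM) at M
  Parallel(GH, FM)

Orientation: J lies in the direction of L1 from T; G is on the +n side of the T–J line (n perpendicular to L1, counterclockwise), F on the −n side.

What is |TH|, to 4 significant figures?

67.37

Tangency of A1 to both parallel lines with radius 9.5 puts G and F at T ± 9.5·n: G = (-3.311, 8.904), F = (3.311, -8.904). Equal radii place H and M the same way about J: H = J + 9.5·n = (59.21, 32.15), M = J − 9.5·n = (65.83, 14.35). Then |TH| = |H − T| = 67.37.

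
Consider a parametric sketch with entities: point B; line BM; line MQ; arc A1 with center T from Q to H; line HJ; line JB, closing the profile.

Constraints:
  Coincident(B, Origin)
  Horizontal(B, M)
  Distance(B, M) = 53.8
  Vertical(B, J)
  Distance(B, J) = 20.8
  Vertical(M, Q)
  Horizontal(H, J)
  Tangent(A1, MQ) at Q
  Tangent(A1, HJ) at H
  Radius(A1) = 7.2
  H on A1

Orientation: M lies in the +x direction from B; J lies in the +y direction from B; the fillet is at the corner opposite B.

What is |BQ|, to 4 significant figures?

55.49

The virtual corner opposite B is at (53.80, 20.80). The tangent condition forces TQ to be normal to MQ and the tangent condition forces TH to be normal to HJ, with radius 7.2, so the center T sits 7.2 in from both sides at T = (46.60, 13.60). That places the tangent points at Q = (53.80, 13.60) on MQ and H = (46.60, 20.80) on HJ. Then |BQ| = |Q − B| = 55.49.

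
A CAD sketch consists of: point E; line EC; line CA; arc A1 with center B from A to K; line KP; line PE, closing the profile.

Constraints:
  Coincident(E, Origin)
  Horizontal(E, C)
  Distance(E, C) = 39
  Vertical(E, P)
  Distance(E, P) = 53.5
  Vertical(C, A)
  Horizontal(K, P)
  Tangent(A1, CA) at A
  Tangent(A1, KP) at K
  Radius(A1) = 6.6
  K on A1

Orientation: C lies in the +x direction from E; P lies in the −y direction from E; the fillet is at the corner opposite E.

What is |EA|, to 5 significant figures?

60.997

E is at the origin; EC is horizontal with |EC| = 39.0 and C on the +x side, so C = (39.000, 0.0000). EP is vertical with |EP| = 53.5 and P on the −y side, so P = (0.0000, -53.500). The virtual corner opposite E is at (39.000, -53.500). Tangency of A1 to CA means the radius BA is perpendicular to CA and tangency of A1 to KP means the radius BK is perpendicular to KP, with radius 6.6, so the center B sits 6.6 in from both sides at B = (32.400, -46.900). That places the tangent points at A = (39.000, -46.900) on CA and K = (32.400, -53.500) on KP. Then |EA| = |A − E| = 60.997.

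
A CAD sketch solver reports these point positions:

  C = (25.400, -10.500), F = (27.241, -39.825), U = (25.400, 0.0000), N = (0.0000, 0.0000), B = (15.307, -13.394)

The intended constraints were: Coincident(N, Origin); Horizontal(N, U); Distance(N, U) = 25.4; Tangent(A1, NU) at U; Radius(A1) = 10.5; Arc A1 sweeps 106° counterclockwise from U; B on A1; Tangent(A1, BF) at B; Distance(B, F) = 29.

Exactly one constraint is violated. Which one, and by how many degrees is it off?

Tangent(A1, BF) at B — off by 8.30°.

N = (0.00, 0.00) ✓; N.y = 0.00, U.y = 0.00 ✓; |NU| = 25.40 ✓; ∠(CU, UN) = 90.00° ✓; |CU| = 10.50 ✓; bearing(C→B) − bearing(C→U) = 106.0° ✓; |CB| = 10.50 ✓; ∠(CB, BF) = 81.70° ✗; |BF| = 29.00 ✓.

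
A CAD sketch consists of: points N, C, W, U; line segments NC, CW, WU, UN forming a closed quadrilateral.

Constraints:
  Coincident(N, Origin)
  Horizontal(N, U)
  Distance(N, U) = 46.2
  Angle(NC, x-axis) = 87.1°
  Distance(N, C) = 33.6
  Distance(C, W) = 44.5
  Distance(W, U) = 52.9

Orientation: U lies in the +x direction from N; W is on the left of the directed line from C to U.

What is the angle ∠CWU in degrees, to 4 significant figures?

69.19°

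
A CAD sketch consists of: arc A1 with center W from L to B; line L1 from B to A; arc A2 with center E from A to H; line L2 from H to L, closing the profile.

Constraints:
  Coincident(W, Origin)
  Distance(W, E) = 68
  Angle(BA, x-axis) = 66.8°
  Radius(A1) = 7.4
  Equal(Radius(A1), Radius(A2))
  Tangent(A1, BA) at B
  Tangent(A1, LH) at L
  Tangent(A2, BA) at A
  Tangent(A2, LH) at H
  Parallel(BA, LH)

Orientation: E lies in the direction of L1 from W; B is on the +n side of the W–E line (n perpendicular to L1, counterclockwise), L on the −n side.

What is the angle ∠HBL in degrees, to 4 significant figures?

77.72°

Tangency of A1 to both parallel lines with radius 7.4 puts B and L at W ± 7.4·n: B = (-6.802, 2.915), L = (6.802, -2.915). Equal radii place A and H the same way about E: A = E + 7.4·n = (19.99, 65.42), H = E − 7.4·n = (33.59, 59.59). Then cos ∠HBL = BH·BL / (|BH||BL|), giving 77.72°.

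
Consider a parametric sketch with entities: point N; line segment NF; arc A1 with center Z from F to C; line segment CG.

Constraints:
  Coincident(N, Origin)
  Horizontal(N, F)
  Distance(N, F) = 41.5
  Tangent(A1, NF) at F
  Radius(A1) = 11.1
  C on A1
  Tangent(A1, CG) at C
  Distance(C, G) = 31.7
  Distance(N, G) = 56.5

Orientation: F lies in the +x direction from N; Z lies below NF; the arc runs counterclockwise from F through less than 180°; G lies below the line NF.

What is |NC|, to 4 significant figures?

33.09

N is at the origin; NF is horizontal with |NF| = 41.5 and F on the +x side, so F = (41.50, 0.000). A1 meets NF tangentially, so ZF is at right angles to NF, so Z = F + (0, -11.1) = (41.50, -11.10). Since ZC ⟂ CG (tangency), |ZG| = √(11.1² + 31.7²) = 33.59 regardless of where C sits on A1. So G lies on both circle(N, 56.5) and circle(Z, 33.59); the below-NF intersection is G = (35.31, -44.11). C is the foot of the tangent from G: C = (30.53, -12.77).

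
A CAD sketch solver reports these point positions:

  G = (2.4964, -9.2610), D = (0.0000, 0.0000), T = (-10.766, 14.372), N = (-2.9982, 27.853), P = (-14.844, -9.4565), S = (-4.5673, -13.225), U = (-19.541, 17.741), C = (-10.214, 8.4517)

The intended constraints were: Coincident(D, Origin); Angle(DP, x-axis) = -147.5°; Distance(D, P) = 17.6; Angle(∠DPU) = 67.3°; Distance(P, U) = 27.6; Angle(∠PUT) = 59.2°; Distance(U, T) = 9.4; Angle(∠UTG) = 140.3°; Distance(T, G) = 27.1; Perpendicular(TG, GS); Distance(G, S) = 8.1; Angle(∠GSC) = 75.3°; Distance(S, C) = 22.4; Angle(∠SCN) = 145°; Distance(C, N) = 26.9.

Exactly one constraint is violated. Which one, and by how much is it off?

Distance(C, N) = 26.9 — off by 6.20.

D = (0.00, 0.00) ✓; DP at -147.5° ✓; |DP| = 17.60 ✓; ∠DPU = 67.30° ✓; |PU| = 27.60 ✓; ∠PUT = 59.20° ✓; |UT| = 9.400 ✓; ∠UTG = 140.3° ✓; |TG| = 27.10 ✓; ∠(TG, GS) = 90.00° ✓; |GS| = 8.100 ✓; ∠GSC = 75.30° ✓; |SC| = 22.40 ✓; ∠SCN = 145.0° ✓; |CN| = 20.70 ✗.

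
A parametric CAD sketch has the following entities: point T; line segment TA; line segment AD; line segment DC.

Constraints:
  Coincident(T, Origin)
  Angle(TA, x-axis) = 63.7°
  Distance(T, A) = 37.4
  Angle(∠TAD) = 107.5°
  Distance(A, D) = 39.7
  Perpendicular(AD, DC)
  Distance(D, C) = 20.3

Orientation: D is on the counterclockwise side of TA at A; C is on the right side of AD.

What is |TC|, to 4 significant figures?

75.68

∠TAD = 107.5°, so AD runs at 63.7° + (180° − 107.5°) = 136.2° from the x-axis; with |AD| = 39.7, D = A + 39.7·(cos 136.2°, sin 136.2°) = (-12.08, 61.01). AD is perpendicular to DC; with |DC| = 20.3 on the right of AD, C = D + 20.3·(0.6921, 0.7218) = (1.967, 75.66). Then |TC| = |C − T| = 75.68.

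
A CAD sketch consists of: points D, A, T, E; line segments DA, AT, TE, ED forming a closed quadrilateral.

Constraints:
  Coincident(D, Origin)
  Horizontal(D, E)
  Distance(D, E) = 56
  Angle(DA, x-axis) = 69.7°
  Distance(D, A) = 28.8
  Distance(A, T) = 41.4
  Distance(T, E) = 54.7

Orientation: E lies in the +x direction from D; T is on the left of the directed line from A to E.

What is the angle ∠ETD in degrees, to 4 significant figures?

53.14°

D is at the origin; DE is horizontal with |DE| = 56.0 and E in +x, so E = (56.0, 0). DA runs at 69.7° with |DA| = 28.8, so A = (9.992, 27.01). T is determined by |AT| = 41.4 and |TE| = 54.7 together: it lies at the intersection of circle(A, 41.4) and circle(E, 54.7). With |AE| = 53.35, the foot of the radical line on AE is 14.70 from A and the perpendicular offset is √(41.4² − 14.70²) = 38.70. Taking the left-of-AE solution: T = (42.26, 52.95).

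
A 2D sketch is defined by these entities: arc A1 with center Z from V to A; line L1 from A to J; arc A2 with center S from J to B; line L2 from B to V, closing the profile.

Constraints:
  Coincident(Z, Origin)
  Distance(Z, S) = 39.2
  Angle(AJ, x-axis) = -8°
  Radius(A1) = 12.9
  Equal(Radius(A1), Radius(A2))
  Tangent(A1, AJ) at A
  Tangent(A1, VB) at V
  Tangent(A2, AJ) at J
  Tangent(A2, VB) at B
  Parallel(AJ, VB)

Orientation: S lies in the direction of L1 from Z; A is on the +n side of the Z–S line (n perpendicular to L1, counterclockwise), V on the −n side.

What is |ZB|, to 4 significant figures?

41.27

The slot axis is L1's direction at -8.0°, so u = (cos -8.0°, sin -8.0°) = (0.9903, -0.1392) and n = (−sin -8.0°, cos -8.0°) = (0.1392, 0.9903). Z is at the origin and S lies 39.2 along u from Z, so S = 39.2·u = (38.82, -5.456). Tangency of A1 to both parallel lines with radius 12.9 puts A and V at Z ± 12.9·n: A = (1.795, 12.77), V = (-1.795, -12.77). Equal radii place J and B the same way about S: J = S + 12.9·n = (40.61, 7.319), B = S − 12.9·n = (37.02, -18.23). Then |ZB| = |B − Z| = 41.27.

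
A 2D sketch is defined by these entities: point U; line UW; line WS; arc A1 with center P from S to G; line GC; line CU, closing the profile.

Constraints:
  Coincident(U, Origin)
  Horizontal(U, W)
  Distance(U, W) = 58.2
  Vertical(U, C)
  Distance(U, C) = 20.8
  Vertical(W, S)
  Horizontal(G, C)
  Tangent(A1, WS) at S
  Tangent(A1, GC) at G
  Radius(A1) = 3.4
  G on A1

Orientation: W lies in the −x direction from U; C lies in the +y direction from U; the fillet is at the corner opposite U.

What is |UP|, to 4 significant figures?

57.50

U is at the origin; UW is horizontal with |UW| = 58.2 and W on the −x side, so W = (-58.20, 0.000). UC is vertical with |UC| = 20.8 and C on the +y side, so C = (0.000, 20.80). The virtual corner opposite U is at (-58.20, 20.80). A1 meets WS tangentially, so PS is at right angles to WS and the tangent condition forces PG to be normal to GC, with radius 3.4, so the center P sits 3.4 in from both sides at P = (-54.80, 17.40). Then |UP| = |P − U| = 57.50.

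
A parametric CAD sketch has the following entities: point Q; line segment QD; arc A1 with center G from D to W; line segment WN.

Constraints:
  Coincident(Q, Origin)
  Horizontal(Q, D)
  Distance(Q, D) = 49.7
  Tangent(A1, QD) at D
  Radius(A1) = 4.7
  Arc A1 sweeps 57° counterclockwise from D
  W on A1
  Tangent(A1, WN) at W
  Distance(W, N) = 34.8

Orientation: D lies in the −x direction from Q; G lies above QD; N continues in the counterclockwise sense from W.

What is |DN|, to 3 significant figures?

38.8

On A1, D sits at bearing -90° from G; a 57° counterclockwise sweep puts W at bearing -33°, so W = G + 4.7·(cos -33°, sin -33°) = (-45.8, 2.14). The tangent condition forces GW to be normal to WN, so WN runs along (−sin -33°, cos -33°); with |WN| = 34.8, N = (-26.8, 31.3). Then |DN| = |N − D| = 38.8.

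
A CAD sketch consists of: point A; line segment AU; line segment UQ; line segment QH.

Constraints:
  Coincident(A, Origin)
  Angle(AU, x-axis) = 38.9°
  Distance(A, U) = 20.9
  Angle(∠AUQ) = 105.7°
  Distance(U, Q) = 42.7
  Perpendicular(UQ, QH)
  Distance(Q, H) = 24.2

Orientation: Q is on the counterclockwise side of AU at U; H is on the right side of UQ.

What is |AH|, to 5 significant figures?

65.594

A is at the origin; AU runs at 38.9° with length 20.9, so U = 20.9·(cos 38.9°, sin 38.9°) = (16.265, 13.124). ∠AUQ = 105.7°, so UQ runs at 38.9° + (180° − 105.7°) = 113.20° from the x-axis; with |UQ| = 42.7, Q = U + 42.7·(cos 113.20°, sin 113.20°) = (-0.55604, 52.372). The perpendicularity gives QH at right angles to UQ; with |QH| = 24.2 on the right of UQ, H = Q + 24.2·(0.91914, 0.39394) = (21.687, 61.905). Then |AH| = |H − A| = 65.594.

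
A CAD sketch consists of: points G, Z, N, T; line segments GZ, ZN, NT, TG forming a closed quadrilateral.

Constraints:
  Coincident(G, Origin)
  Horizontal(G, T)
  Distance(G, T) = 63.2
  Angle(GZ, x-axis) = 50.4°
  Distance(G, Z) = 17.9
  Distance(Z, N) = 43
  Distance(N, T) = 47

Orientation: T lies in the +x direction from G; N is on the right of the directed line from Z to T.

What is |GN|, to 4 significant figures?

36.70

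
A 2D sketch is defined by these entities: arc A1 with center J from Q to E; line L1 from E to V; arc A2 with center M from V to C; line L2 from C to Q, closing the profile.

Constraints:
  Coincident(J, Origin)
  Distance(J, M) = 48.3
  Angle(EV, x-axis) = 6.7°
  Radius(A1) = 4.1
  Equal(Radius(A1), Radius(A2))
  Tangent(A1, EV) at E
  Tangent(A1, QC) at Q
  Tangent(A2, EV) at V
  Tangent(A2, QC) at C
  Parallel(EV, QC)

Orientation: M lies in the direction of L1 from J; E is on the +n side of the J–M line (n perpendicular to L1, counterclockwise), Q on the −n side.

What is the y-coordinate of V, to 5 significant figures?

9.7072

Tangency of A1 to both parallel lines with radius 4.1 puts E and Q at J ± 4.1·n: E = (-0.47835, 4.0720), Q = (0.47835, -4.0720). Equal radii place V and C the same way about M: V = M + 4.1·n = (47.492, 9.7072), C = M − 4.1·n = (48.448, 1.5632). So V.y = 9.7072.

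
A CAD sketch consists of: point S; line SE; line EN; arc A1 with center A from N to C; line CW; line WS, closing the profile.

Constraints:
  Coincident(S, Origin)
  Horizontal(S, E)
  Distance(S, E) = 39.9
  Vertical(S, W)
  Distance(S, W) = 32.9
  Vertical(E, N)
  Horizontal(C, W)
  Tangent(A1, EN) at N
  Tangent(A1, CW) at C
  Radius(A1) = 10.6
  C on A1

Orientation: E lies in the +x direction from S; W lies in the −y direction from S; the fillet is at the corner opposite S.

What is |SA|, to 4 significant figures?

36.82

S is at the origin; SE is horizontal with |SE| = 39.9 and E on the +x side, so E = (39.90, 0.000). S and W share the same x with |SW| = 32.9 and W on the −y side, so W = (0.000, -32.90). The virtual corner opposite S is at (39.90, -32.90). The tangent condition forces AN to be normal to EN and tangency of A1 to CW means the radius AC is perpendicular to CW, with radius 10.6, so the center A sits 10.6 in from both sides at A = (29.30, -22.30). Then |SA| = |A − S| = 36.82.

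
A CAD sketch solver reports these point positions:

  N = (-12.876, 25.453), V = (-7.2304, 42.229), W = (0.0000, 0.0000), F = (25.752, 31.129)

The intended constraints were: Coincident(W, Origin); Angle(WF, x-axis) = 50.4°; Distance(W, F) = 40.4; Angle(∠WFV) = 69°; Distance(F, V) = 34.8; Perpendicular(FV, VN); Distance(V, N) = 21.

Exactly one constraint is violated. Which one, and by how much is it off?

Distance(V, N) = 21 — off by 3.30.

W = (0.00, 0.00) ✓; WF at 50.40° ✓; |WF| = 40.40 ✓; ∠WFV = 69.00° ✓; |FV| = 34.80 ✓; ∠(FV, VN) = 90.00° ✓; |VN| = 17.70 ✗.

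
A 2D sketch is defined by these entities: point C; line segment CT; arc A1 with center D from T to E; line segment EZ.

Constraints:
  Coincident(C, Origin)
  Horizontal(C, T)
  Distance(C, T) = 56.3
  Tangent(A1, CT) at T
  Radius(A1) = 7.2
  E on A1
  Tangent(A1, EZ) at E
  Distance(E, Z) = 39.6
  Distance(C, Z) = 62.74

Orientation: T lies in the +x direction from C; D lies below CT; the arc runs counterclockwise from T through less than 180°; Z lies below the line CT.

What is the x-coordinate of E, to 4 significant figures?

49.18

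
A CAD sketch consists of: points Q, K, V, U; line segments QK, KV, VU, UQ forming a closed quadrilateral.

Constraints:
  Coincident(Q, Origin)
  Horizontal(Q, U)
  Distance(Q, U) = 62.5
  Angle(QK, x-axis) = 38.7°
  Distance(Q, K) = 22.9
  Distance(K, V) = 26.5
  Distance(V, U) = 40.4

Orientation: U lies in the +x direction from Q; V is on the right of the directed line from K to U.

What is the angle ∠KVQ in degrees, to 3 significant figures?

51.3°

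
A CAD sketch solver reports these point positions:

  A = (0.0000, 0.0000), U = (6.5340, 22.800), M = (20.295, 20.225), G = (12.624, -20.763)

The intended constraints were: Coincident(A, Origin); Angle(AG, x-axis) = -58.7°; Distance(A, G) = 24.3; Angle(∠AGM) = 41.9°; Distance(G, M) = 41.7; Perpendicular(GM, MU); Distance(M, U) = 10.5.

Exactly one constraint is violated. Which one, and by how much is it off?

Distance(M, U) = 10.5 — off by 3.50.

A = (0.00, 0.00) ✓; AG at -58.70° ✓; |AG| = 24.30 ✓; ∠AGM = 41.90° ✓; |GM| = 41.70 ✓; ∠(GM, MU) = 90.00° ✓; |MU| = 14.00 ✗.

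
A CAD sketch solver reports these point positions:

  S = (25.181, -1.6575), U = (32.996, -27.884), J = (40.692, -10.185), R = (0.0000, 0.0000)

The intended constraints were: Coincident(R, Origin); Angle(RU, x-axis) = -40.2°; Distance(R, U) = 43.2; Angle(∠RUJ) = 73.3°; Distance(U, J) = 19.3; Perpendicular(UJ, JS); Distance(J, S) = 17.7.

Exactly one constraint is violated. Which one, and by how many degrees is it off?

Perpendicular(UJ, JS) — off by 5.30°.

R = (0.00, 0.00) ✓; RU at -40.20° ✓; |RU| = 43.20 ✓; ∠RUJ = 73.30° ✓; |UJ| = 19.30 ✓; ∠(UJ, JS) = 84.70° ✗; |JS| = 17.70 ✓.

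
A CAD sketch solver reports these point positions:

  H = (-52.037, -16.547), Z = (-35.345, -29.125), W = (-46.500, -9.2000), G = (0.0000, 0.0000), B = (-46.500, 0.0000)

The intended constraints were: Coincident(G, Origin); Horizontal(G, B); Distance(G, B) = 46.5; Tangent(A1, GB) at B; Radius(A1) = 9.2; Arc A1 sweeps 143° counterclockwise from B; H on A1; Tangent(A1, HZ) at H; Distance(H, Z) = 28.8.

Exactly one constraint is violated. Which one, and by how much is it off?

Distance(H, Z) = 28.8 — off by 7.90.

G = (0.00, 0.00) ✓; G.y = 0.00, B.y = 0.00 ✓; |GB| = 46.50 ✓; ∠(WB, BG) = 90.00° ✓; |WB| = 9.200 ✓; bearing(W→H) − bearing(W→B) = 143.0° ✓; |WH| = 9.200 ✓; ∠(WH, HZ) = 90.00° ✓; |HZ| = 20.90 ✗.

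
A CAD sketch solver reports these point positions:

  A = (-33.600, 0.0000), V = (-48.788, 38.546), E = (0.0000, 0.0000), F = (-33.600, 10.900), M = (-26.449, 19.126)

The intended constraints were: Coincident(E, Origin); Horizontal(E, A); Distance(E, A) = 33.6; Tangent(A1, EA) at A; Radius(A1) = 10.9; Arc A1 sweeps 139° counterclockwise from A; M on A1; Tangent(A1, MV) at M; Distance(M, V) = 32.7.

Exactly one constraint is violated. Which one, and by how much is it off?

Distance(M, V) = 32.7 — off by 3.10.

E = (0.00, 0.00) ✓; E.y = 0.00, A.y = 0.00 ✓; |EA| = 33.60 ✓; ∠(FA, AE) = 90.00° ✓; |FA| = 10.90 ✓; bearing(F→M) − bearing(F→A) = 139.0° ✓; |FM| = 10.90 ✓; ∠(FM, MV) = 90.00° ✓; |MV| = 29.60 ✗.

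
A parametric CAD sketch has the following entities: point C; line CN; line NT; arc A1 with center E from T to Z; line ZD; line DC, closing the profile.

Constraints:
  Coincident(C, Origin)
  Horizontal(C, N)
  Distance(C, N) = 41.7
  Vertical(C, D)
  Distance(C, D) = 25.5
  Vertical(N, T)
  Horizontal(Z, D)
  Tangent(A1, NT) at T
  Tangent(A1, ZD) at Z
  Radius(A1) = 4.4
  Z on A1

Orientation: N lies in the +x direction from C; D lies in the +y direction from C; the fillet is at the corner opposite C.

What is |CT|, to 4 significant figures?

46.73

The virtual corner opposite C is at (41.70, 25.50). A1 meets NT tangentially, so ET is at right angles to NT and tangency of A1 to ZD means the radius EZ is perpendicular to ZD, with radius 4.4, so the center E sits 4.4 in from both sides at E = (37.30, 21.10). That places the tangent points at T = (41.70, 21.10) on NT and Z = (37.30, 25.50) on ZD. Then |CT| = |T − C| = 46.73.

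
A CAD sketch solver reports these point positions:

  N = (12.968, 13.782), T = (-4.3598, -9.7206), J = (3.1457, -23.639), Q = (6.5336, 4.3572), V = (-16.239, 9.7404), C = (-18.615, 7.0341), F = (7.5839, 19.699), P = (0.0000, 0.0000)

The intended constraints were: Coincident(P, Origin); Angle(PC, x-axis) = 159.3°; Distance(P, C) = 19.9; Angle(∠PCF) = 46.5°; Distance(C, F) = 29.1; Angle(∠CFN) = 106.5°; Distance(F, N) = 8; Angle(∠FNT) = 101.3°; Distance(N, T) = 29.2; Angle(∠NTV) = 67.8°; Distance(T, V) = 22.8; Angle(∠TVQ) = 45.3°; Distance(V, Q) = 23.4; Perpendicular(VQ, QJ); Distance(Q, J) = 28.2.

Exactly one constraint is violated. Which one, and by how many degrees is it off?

Perpendicular(VQ, QJ) — off by 6.40°.

P = (0.00, 0.00) ✓; PC at 159.3° ✓; |PC| = 19.90 ✓; ∠PCF = 46.50° ✓; |CF| = 29.10 ✓; ∠CFN = 106.5° ✓; |FN| = 8.000 ✓; ∠FNT = 101.3° ✓; |NT| = 29.20 ✓; ∠NTV = 67.80° ✓; |TV| = 22.80 ✓; ∠TVQ = 45.30° ✓; |VQ| = 23.40 ✓; ∠(VQ, QJ) = 83.60° ✗; |QJ| = 28.20 ✓.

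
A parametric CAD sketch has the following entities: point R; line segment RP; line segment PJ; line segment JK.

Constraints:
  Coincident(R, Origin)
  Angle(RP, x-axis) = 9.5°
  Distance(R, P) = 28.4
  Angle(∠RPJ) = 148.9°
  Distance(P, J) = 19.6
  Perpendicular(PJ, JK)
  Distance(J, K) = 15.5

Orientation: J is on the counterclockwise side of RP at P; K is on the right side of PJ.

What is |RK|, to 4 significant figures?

53.28

∠RPJ = 148.9°, so PJ runs at 9.5° + (180° − 148.9°) = 40.60° from the x-axis; with |PJ| = 19.6, J = P + 19.6·(cos 40.60°, sin 40.60°) = (42.89, 17.44). The perpendicularity gives JK at right angles to PJ; with |JK| = 15.5 on the right of PJ, K = J + 15.5·(0.6508, -0.7593) = (52.98, 5.674). Then |RK| = |K − R| = 53.28.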